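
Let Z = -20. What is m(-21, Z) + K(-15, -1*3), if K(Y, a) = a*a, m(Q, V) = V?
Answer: -11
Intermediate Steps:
K(Y, a) = a²
m(-21, Z) + K(-15, -1*3) = -20 + (-1*3)² = -20 + (-3)² = -20 + 9 = -11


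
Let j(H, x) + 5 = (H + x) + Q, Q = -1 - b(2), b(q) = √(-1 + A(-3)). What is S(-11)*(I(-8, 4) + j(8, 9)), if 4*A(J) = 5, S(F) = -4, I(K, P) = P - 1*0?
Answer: -58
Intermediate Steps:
I(K, P) = P (I(K, P) = P + 0 = P)
A(J) = 5/4 (A(J) = (¼)*5 = 5/4)
b(q) = ½ (b(q) = √(-1 + 5/4) = √(¼) = ½)
Q = -3/2 (Q = -1 - 1*½ = -1 - ½ = -3/2 ≈ -1.5000)
j(H, x) = -13/2 + H + x (j(H, x) = -5 + ((H + x) - 3/2) = -5 + (-3/2 + H + x) = -13/2 + H + x)
S(-11)*(I(-8, 4) + j(8, 9)) = -4*(4 + (-13/2 + 8 + 9)) = -4*(4 + 21/2) = -4*29/2 = -58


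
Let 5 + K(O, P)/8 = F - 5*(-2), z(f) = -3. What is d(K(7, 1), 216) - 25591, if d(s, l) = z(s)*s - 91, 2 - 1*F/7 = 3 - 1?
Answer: -25802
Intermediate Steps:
F = 0 (F = 14 - 7*(3 - 1) = 14 - 7*2 = 14 - 14 = 0)
K(O, P) = 40 (K(O, P) = -40 + 8*(0 - 5*(-2)) = -40 + 8*(0 + 10) = -40 + 8*10 = -40 + 80 = 40)
d(s, l) = -91 - 3*s (d(s, l) = -3*s - 91 = -91 - 3*s)
d(K(7, 1), 216) - 25591 = (-91 - 3*40) - 25591 = (-91 - 120) - 25591 = -211 - 25591 = -25802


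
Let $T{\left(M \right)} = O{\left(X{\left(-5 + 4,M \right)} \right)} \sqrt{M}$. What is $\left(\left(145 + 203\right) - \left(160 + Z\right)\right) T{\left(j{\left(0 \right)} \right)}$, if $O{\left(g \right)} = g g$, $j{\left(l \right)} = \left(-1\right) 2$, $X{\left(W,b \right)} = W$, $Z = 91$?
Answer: $97 i \sqrt{2} \approx 137.18 i$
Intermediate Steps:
$j{\left(l \right)} = -2$
$O{\left(g \right)} = g^{2}$
$T{\left(M \right)} = \sqrt{M}$ ($T{\left(M \right)} = \left(-5 + 4\right)^{2} \sqrt{M} = \left(-1\right)^{2} \sqrt{M} = 1 \sqrt{M} = \sqrt{M}$)
$\left(\left(145 + 203\right) - \left(160 + Z\right)\right) T{\left(j{\left(0 \right)} \right)} = \left(\left(145 + 203\right) - 251\right) \sqrt{-2} = \left(348 - 251\right) i \sqrt{2} = 97 i \sqrt{2}$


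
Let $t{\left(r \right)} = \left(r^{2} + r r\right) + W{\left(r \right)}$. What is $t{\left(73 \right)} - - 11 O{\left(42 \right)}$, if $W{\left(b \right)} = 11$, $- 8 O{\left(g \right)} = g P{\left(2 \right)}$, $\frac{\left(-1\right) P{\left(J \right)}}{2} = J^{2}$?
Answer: $11131$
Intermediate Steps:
$P{\left(J \right)} = - 2 J^{2}$
$O{\left(g \right)} = g$ ($O{\left(g \right)} = - \frac{g \left(- 2 \cdot 2^{2}\right)}{8} = - \frac{g \left(\left(-2\right) 4\right)}{8} = - \frac{g \left(-8\right)}{8} = - \frac{\left(-8\right) g}{8} = g$)
$t{\left(r \right)} = 11 + 2 r^{2}$ ($t{\left(r \right)} = \left(r^{2} + r r\right) + 11 = \left(r^{2} + r^{2}\right) + 11 = 2 r^{2} + 11 = 11 + 2 r^{2}$)
$t{\left(73 \right)} - - 11 O{\left(42 \right)} = \left(11 + 2 \cdot 73^{2}\right) - \left(-11\right) 42 = \left(11 + 2 \cdot 5329\right) - -462 = \left(11 + 10658\right) + 462 = 10669 + 462 = 11131$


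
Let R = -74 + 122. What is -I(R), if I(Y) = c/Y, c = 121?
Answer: -121/48 ≈ -2.5208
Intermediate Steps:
R = 48
I(Y) = 121/Y
-I(R) = -121/48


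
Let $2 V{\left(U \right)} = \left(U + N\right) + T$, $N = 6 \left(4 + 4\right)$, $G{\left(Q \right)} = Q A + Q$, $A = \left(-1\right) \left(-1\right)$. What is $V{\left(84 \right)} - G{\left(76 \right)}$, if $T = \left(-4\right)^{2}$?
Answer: $-78$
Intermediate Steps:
$A = 1$
$G{\left(Q \right)} = 2 Q$ ($G{\left(Q \right)} = Q 1 + Q = Q + Q = 2 Q$)
$N = 48$ ($N = 6 \cdot 8 = 48$)
$T = 16$
$V{\left(U \right)} = 32 + \frac{U}{2}$ ($V{\left(U \right)} = \frac{\left(U + 48\right) + 16}{2} = \frac{\left(48 + U\right) + 16}{2} = \frac{64 + U}{2} = 32 + \frac{U}{2}$)
$V{\left(84 \right)} - G{\left(76 \right)} = \left(32 + \frac{1}{2} \cdot 84\right) - 2 \cdot 76 = \left(32 + 42\right) - 152 = 74 - 152 = -78$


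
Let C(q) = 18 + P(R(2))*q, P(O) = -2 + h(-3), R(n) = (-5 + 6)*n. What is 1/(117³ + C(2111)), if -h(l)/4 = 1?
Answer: 1/1588965 ≈ 6.2934e-7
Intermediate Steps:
h(l) = -4 (h(l) = -4*1 = -4)
R(n) = n (R(n) = 1*n = n)
P(O) = -6 (P(O) = -2 - 4 = -6)
C(q) = 18 - 6*q
1/(117³ + C(2111)) = 1/(117³ + (18 - 6*2111)) = 1/(1601613 + (18 - 12666)) = 1/(1601613 - 12648) = 1/1588965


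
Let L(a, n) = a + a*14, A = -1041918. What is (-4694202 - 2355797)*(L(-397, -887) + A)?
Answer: 7387503602127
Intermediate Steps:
L(a, n) = 15*a (L(a, n) = a + 14*a = 15*a)
(-4694202 - 2355797)*(L(-397, -887) + A) = (-4694202 - 2355797)*(15*(-397) - 1041918) = -7049999*(-5955 - 1041918) = -7049999*(-1047873) = 7387503602127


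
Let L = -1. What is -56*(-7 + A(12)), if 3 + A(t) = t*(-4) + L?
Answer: 3304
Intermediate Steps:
A(t) = -4 - 4*t (A(t) = -3 + (t*(-4) - 1) = -3 + (-4*t - 1) = -3 + (-1 - 4*t) = -4 - 4*t)
-56*(-7 + A(12)) = -56*(-7 + (-4 - 4*12)) = -56*(-7 + (-4 - 48)) = -56*(-7 - 52) = -56*(-59) = 3304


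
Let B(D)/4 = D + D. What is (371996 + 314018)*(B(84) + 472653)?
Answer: 324707576550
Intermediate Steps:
B(D) = 8*D (B(D) = 4*(D + D) = 4*(2*D) = 8*D)
(371996 + 314018)*(B(84) + 472653) = (371996 + 314018)*(8*84 + 472653) = 686014*(672 + 472653) = 686014*473325 = 324707576550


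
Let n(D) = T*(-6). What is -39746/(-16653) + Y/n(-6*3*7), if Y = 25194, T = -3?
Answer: 3335485/2379 ≈ 1402.1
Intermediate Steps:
n(D) = 18 (n(D) = -3*(-6) = 18)
-39746/(-16653) + Y/n(-6*3*7) = -39746/(-16653) + 25194/18 = -39746*(-1/16653) + 25194*(1/18) = 5678/2379 + 4199/3 = 3335485/2379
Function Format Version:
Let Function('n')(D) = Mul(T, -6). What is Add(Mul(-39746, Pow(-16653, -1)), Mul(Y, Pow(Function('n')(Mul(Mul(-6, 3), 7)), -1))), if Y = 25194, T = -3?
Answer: Rational(3335485, 2379) ≈ 1402.1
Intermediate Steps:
Function('n')(D) = 18 (Function('n')(D) = Mul(-3, -6) = 18)
Add(Mul(-39746, Pow(-16653, -1)), Mul(Y, Pow(Function('n')(Mul(Mul(-6, 3), 7)), -1))) = Add(Mul(-39746, Pow(-16653, -1)), Mul(25194, Pow(18, -1))) = Add(Mul(-39746, Rational(-1, 16653)), Mul(25194, Rational(1, 18))) = Add(Rational(5678, 2379), Rational(4199, 3)) = Rational(3335485, 2379)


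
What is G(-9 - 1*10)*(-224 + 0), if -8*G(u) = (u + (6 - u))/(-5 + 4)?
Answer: -168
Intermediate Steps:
G(u) = ¾ (G(u) = -(u + (6 - u))/(8*(-5 + 4)) = -3/(4*(-1)) = -3*(-1)/4 = -⅛*(-6) = ¾)
G(-9 - 1*10)*(-224 + 0) = 3*(-224 + 0)/4 = (¾)*(-224) = -168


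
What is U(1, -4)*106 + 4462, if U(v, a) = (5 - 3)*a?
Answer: 3614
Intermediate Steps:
U(v, a) = 2*a
U(1, -4)*106 + 4462 = (2*(-4))*106 + 4462 = -8*106 + 4462 = -848 + 4462 = 3614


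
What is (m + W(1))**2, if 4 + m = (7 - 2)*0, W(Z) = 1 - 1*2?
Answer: 25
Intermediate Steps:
W(Z) = -1 (W(Z) = 1 - 2 = -1)
m = -4 (m = -4 + (7 - 2)*0 = -4 + 5*0 = -4 + 0 = -4)
(m + W(1))**2 = (-4 - 1)**2 = (-5)**2 = 25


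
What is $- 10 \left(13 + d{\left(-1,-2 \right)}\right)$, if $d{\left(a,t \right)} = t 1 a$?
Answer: $-150$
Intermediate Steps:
$d{\left(a,t \right)} = a t$ ($d{\left(a,t \right)} = t a = a t$)
$- 10 \left(13 + d{\left(-1,-2 \right)}\right) = - 10 \left(13 - -2\right) = - 10 \left(13 + 2\right) = \left(-10\right) 15 = -150$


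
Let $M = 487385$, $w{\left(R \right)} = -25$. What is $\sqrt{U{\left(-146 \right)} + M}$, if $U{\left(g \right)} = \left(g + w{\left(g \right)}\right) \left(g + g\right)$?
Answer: $\sqrt{537317} \approx 733.02$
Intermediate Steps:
$U{\left(g \right)} = 2 g \left(-25 + g\right)$ ($U{\left(g \right)} = \left(g - 25\right) \left(g + g\right) = \left(-25 + g\right) 2 g = 2 g \left(-25 + g\right)$)
$\sqrt{U{\left(-146 \right)} + M} = \sqrt{2 \left(-146\right) \left(-25 - 146\right) + 487385} = \sqrt{2 \left(-146\right) \left(-171\right) + 487385} = \sqrt{49932 + 487385} = \sqrt{537317}$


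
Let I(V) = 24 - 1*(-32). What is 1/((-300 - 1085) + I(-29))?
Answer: -1/1329 ≈ -0.00075245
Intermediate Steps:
I(V) = 56 (I(V) = 24 + 32 = 56)
1/((-300 - 1085) + I(-29)) = 1/((-300 - 1085) + 56) = 1/(-1385 + 56) = 1/(-1329) = -1/1329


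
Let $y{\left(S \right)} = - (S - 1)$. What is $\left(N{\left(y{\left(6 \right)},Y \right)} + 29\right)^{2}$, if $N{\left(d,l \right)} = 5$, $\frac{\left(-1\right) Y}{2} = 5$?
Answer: $1156$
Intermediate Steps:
$Y = -10$ ($Y = \left(-2\right) 5 = -10$)
$y{\left(S \right)} = 1 - S$ ($y{\left(S \right)} = - (-1 + S) = 1 - S$)
$\left(N{\left(y{\left(6 \right)},Y \right)} + 29\right)^{2} = \left(5 + 29\right)^{2} = 34^{2} = 1156$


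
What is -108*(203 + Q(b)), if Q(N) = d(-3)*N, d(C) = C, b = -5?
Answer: -23544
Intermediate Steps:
Q(N) = -3*N
-108*(203 + Q(b)) = -108*(203 - 3*(-5)) = -108*(203 + 15) = -108*218 = -23544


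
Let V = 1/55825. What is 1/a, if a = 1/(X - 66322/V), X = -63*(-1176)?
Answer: -3702351562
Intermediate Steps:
V = 1/55825 ≈ 1.7913e-5
X = 74088
a = -1/3702351562 (a = 1/(74088 - 66322/1/55825) = 1/(74088 - 66322*55825) = 1/(74088 - 3702425650) = 1/(-3702351562) = -1/3702351562 ≈ -2.7010e-10)
1/a = 1/(-1/3702351562) = -3702351562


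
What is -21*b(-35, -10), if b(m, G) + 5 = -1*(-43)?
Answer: -798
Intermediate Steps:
b(m, G) = 38 (b(m, G) = -5 - 1*(-43) = -5 + 43 = 38)
-21*b(-35, -10) = -21*38 = -798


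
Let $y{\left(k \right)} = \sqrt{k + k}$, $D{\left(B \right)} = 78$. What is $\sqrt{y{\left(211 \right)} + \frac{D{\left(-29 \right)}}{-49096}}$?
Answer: $\frac{\sqrt{-663 + 417316 \sqrt{422}}}{646} \approx 4.5322$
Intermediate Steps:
$y{\left(k \right)} = \sqrt{2} \sqrt{k}$ ($y{\left(k \right)} = \sqrt{2 k} = \sqrt{2} \sqrt{k}$)
$\sqrt{y{\left(211 \right)} + \frac{D{\left(-29 \right)}}{-49096}} = \sqrt{\sqrt{2} \sqrt{211} + \frac{78}{-49096}} = \sqrt{\sqrt{422} + 78 \left(- \frac{1}{49096}\right)} = \sqrt{\sqrt{422} - \frac{39}{24548}} = \sqrt{- \frac{39}{24548} + \sqrt{422}}$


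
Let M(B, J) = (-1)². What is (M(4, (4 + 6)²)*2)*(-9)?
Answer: -18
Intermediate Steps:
M(B, J) = 1
(M(4, (4 + 6)²)*2)*(-9) = (1*2)*(-9) = 2*(-9) = -18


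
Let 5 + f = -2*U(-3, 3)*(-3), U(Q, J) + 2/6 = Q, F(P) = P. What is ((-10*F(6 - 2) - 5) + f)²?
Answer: 4900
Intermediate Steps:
U(Q, J) = -⅓ + Q
f = -25 (f = -5 - 2*(-⅓ - 3)*(-3) = -5 - 2*(-10/3)*(-3) = -5 + (20/3)*(-3) = -5 - 20 = -25)
((-10*F(6 - 2) - 5) + f)² = ((-10*(6 - 2) - 5) - 25)² = ((-10*4 - 5) - 25)² = ((-40 - 5) - 25)² = (-45 - 25)² = (-70)² = 4900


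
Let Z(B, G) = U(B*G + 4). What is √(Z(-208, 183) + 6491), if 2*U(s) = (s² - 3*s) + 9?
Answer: 11*√23945302/2 ≈ 26914.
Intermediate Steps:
U(s) = 9/2 + s²/2 - 3*s/2 (U(s) = ((s² - 3*s) + 9)/2 = (9 + s² - 3*s)/2 = 9/2 + s²/2 - 3*s/2)
Z(B, G) = -3/2 + (4 + B*G)²/2 - 3*B*G/2 (Z(B, G) = 9/2 + (B*G + 4)²/2 - 3*(B*G + 4)/2 = 9/2 + (4 + B*G)²/2 - 3*(4 + B*G)/2 = 9/2 + (4 + B*G)²/2 + (-6 - 3*B*G/2) = -3/2 + (4 + B*G)²/2 - 3*B*G/2)
√(Z(-208, 183) + 6491) = √((-3/2 + (4 - 208*183)²/2 - 3/2*(-208)*183) + 6491) = √((-3/2 + (4 - 38064)²/2 + 57096) + 6491) = √((-3/2 + (½)*(-38060)² + 57096) + 6491) = √((-3/2 + (½)*1448563600 + 57096) + 6491) = √((-3/2 + 724281800 + 57096) + 6491) = √(1448677789/2 + 6491) = √(1448690771/2) = 11*√23945302/2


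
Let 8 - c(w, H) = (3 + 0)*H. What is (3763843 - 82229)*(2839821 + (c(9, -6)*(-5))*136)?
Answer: 10390033815574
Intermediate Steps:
c(w, H) = 8 - 3*H (c(w, H) = 8 - (3 + 0)*H = 8 - 3*H)
(3763843 - 82229)*(2839821 + (c(9, -6)*(-5))*136) = (3763843 - 82229)*(2839821 + ((8 - 3*(-6))*(-5))*136) = 3681614*(2839821 + ((8 + 18)*(-5))*136) = 3681614*(2839821 + (26*(-5))*136) = 3681614*(2839821 - 130*136) = 3681614*(2839821 - 17680) = 3681614*2822141 = 10390033815574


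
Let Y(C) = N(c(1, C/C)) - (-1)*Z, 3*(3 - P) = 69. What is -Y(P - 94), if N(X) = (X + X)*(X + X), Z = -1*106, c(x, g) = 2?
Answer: 90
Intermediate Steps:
P = -20 (P = 3 - ⅓*69 = 3 - 23 = -20)
Z = -106
N(X) = 4*X² (N(X) = (2*X)*(2*X) = 4*X²)
Y(C) = -90 (Y(C) = 4*2² - (-1)*(-106) = 4*4 - 1*106 = 16 - 106 = -90)
-Y(P - 94) = -1*(-90) = 90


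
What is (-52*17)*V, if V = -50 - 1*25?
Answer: 66300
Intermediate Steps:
V = -75 (V = -50 - 25 = -75)
(-52*17)*V = -52*17*(-75) = -884*(-75) = 66300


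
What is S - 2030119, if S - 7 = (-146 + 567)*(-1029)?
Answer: -2463321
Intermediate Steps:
S = -433202 (S = 7 + (-146 + 567)*(-1029) = 7 + 421*(-1029) = 7 - 433209 = -433202)
S - 2030119 = -433202 - 2030119 = -2463321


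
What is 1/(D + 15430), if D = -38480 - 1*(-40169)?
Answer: 1/17119 ≈ 5.8415e-5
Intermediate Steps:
D = 1689 (D = -38480 + 40169 = 1689)
1/(D + 15430) = 1/(1689 + 15430) = 1/17119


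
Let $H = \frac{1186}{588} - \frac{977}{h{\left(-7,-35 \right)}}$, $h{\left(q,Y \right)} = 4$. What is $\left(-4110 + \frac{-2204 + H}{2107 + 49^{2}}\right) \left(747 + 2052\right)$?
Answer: $- \frac{10165811092725}{883568} \approx -1.1505 \cdot 10^{7}$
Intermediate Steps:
$H = - \frac{142433}{588}$ ($H = \frac{1186}{588} - \frac{977}{4} = 1186 \cdot \frac{1}{588} - \frac{977}{4} = \frac{593}{294} - \frac{977}{4} = - \frac{142433}{588} \approx -242.23$)
$\left(-4110 + \frac{-2204 + H}{2107 + 49^{2}}\right) \left(747 + 2052\right) = \left(-4110 + \frac{-2204 - \frac{142433}{588}}{2107 + 49^{2}}\right) \left(747 + 2052\right) = \left(-4110 - \frac{1438385}{588 \left(2107 + 2401\right)}\right) 2799 = \left(-4110 - \frac{1438385}{588 \cdot 4508}\right) 2799 = \left(-4110 - \frac{1438385}{2650704}\right) 2799 = \left(- \frac{10895831825}{2650704}\right) 2799 = - \frac{10165811092725}{883568}$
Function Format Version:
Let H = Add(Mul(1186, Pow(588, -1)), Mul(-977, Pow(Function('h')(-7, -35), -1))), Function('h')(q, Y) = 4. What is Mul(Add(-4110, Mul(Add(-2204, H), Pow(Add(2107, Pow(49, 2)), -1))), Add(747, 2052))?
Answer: Rational(-10165811092725, 883568) ≈ -1.1505e+7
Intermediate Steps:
H = Rational(-142433, 588) (H = Add(Mul(1186, Pow(588, -1)), Mul(-977, Pow(4, -1))) = Add(Mul(1186, Rational(1, 588)), Mul(-977, Rational(1, 4))) = Add(Rational(593, 294), Rational(-977, 4)) = Rational(-142433, 588) ≈ -242.23)
Mul(Add(-4110, Mul(Add(-2204, H), Pow(Add(2107, Pow(49, 2)), -1))), Add(747, 2052)) = Mul(Add(-4110, Mul(Add(-2204, Rational(-142433, 588)), Pow(Add(2107, Pow(49, 2)), -1))), Add(747, 2052)) = Mul(Add(-4110, Mul(Rational(-1438385, 588), Pow(Add(2107, 2401), -1))), 2799) = Mul(Add(-4110, Mul(Rational(-1438385, 588), Pow(4508, -1))), 2799) = Mul(Add(-4110, Mul(Rational(-1438385, 588), Rational(1, 4508))), 2799) = Mul(Add(-4110, Rational(-1438385, 2650704)), 2799) = Mul(Rational(-10895831825, 2650704), 2799) = Rational(-10165811092725, 883568)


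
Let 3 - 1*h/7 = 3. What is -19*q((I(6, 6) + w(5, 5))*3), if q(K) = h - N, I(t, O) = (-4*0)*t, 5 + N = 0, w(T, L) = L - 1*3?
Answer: -95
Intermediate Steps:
h = 0 (h = 21 - 7*3 = 21 - 21 = 0)
w(T, L) = -3 + L (w(T, L) = L - 3 = -3 + L)
N = -5 (N = -5 + 0 = -5)
I(t, O) = 0 (I(t, O) = 0*t = 0)
q(K) = 5 (q(K) = 0 - 1*(-5) = 0 + 5 = 5)
-19*q((I(6, 6) + w(5, 5))*3) = -19*5 = -95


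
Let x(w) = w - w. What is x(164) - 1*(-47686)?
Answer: 47686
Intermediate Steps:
x(w) = 0
x(164) - 1*(-47686) = 0 - 1*(-47686) = 0 + 47686 = 47686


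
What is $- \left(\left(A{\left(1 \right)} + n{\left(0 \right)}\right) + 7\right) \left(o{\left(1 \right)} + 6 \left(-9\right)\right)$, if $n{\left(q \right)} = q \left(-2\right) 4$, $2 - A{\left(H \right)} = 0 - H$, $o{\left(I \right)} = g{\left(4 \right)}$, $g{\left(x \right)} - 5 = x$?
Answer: $450$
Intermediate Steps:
$g{\left(x \right)} = 5 + x$
$o{\left(I \right)} = 9$ ($o{\left(I \right)} = 5 + 4 = 9$)
$A{\left(H \right)} = 2 + H$ ($A{\left(H \right)} = 2 - \left(0 - H\right) = 2 - - H = 2 + H$)
$n{\left(q \right)} = - 8 q$ ($n{\left(q \right)} = - 2 q 4 = - 8 q$)
$- \left(\left(A{\left(1 \right)} + n{\left(0 \right)}\right) + 7\right) \left(o{\left(1 \right)} + 6 \left(-9\right)\right) = - \left(\left(\left(2 + 1\right) - 0\right) + 7\right) \left(9 + 6 \left(-9\right)\right) = - \left(\left(3 + 0\right) + 7\right) \left(9 - 54\right) = - \left(3 + 7\right) \left(-45\right) = - 10 \left(-45\right) = \left(-1\right) \left(-450\right) = 450$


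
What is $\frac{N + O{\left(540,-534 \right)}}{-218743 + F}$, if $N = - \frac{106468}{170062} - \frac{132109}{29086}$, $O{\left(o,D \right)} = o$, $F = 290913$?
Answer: $\frac{188964653591}{25498812276460} \approx 0.0074107$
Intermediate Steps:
$N = - \frac{12781724503}{2473211666}$ ($N = \left(-106468\right) \frac{1}{170062} - \frac{132109}{29086} = - \frac{53234}{85031} - \frac{132109}{29086} = - \frac{12781724503}{2473211666} \approx -5.1681$)
$\frac{N + O{\left(540,-534 \right)}}{-218743 + F} = \frac{- \frac{12781724503}{2473211666} + 540}{-218743 + 290913} = \frac{1322752575137}{2473211666 \cdot 72170} = \frac{1322752575137}{2473211666} \cdot \frac{1}{72170} = \frac{188964653591}{25498812276460}$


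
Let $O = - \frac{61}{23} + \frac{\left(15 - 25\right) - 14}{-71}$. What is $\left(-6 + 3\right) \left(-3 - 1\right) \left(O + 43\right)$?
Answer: $\frac{797280}{1633} \approx 488.23$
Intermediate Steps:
$O = - \frac{3779}{1633}$ ($O = \left(-61\right) \frac{1}{23} + \left(-10 - 14\right) \left(- \frac{1}{71}\right) = - \frac{61}{23} - - \frac{24}{71} = - \frac{61}{23} + \frac{24}{71} = - \frac{3779}{1633} \approx -2.3141$)
$\left(-6 + 3\right) \left(-3 - 1\right) \left(O + 43\right) = \left(-6 + 3\right) \left(-3 - 1\right) \left(- \frac{3779}{1633} + 43\right) = - 3 \left(-3 - 1\right) \frac{66440}{1633} = \left(-3\right) \left(-4\right) \frac{66440}{1633} = 12 \cdot \frac{66440}{1633} = \frac{797280}{1633}$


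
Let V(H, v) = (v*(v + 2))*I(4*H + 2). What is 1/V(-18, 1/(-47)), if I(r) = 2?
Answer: -2209/186 ≈ -11.876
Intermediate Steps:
V(H, v) = 2*v*(2 + v) (V(H, v) = (v*(v + 2))*2 = (v*(2 + v))*2 = 2*v*(2 + v))
1/V(-18, 1/(-47)) = 1/(2*(2 + 1/(-47))/(-47)) = 1/(2*(-1/47)*(2 - 1/47)) = 1/(2*(-1/47)*(93/47)) = 1/(-186/2209) = -2209/186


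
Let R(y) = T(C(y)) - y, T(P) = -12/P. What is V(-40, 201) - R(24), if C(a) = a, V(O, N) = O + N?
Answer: 371/2 ≈ 185.50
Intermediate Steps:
V(O, N) = N + O
R(y) = -y - 12/y (R(y) = -12/y - y = -y - 12/y)
V(-40, 201) - R(24) = (201 - 40) - (-1*24 - 12/24) = 161 - (-24 - 12*1/24) = 161 - (-24 - ½) = 161 - 1*(-49/2) = 161 + 49/2 = 371/2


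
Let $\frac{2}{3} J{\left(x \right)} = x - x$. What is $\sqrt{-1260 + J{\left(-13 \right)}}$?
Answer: $6 i \sqrt{35} \approx 35.496 i$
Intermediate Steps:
$J{\left(x \right)} = 0$ ($J{\left(x \right)} = \frac{3 \left(x - x\right)}{2} = \frac{3}{2} \cdot 0 = 0$)
$\sqrt{-1260 + J{\left(-13 \right)}} = \sqrt{-1260 + 0} = \sqrt{-1260} = 6 i \sqrt{35}$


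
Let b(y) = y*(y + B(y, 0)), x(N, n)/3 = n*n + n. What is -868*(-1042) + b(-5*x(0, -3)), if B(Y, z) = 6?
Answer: 912016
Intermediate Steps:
x(N, n) = 3*n + 3*n² (x(N, n) = 3*(n*n + n) = 3*(n² + n) = 3*(n + n²) = 3*n + 3*n²)
b(y) = y*(6 + y) (b(y) = y*(y + 6) = y*(6 + y))
-868*(-1042) + b(-5*x(0, -3)) = -868*(-1042) + (-15*(-3)*(1 - 3))*(6 - 15*(-3)*(1 - 3)) = 904456 + (-15*(-3)*(-2))*(6 - 15*(-3)*(-2)) = 904456 + (-5*18)*(6 - 5*18) = 904456 - 90*(6 - 90) = 904456 - 90*(-84) = 904456 + 7560 = 912016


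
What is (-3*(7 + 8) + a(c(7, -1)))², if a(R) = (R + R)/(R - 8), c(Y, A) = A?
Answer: 162409/81 ≈ 2005.0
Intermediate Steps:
a(R) = 2*R/(-8 + R) (a(R) = (2*R)/(-8 + R) = 2*R/(-8 + R))
(-3*(7 + 8) + a(c(7, -1)))² = (-3*(7 + 8) + 2*(-1)/(-8 - 1))² = (-3*15 + 2*(-1)/(-9))² = (-45 + 2*(-1)*(-⅑))² = (-45 + 2/9)² = (-403/9)² = 162409/81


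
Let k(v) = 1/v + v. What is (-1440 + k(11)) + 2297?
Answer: 9549/11 ≈ 868.09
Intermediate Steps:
k(v) = v + 1/v
(-1440 + k(11)) + 2297 = (-1440 + (11 + 1/11)) + 2297 = (-1440 + 122/11) + 2297 = -15718/11 + 2297 = 9549/11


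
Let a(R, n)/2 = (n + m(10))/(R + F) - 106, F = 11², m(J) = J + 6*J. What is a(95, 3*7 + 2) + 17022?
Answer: 605191/36 ≈ 16811.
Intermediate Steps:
m(J) = 7*J
F = 121
a(R, n) = -212 + 2*(70 + n)/(121 + R) (a(R, n) = 2*((n + 7*10)/(R + 121) - 106) = 2*((n + 70)/(121 + R) - 106) = 2*((70 + n)/(121 + R) - 106) = 2*(-106 + (70 + n)/(121 + R)) = -212 + 2*(70 + n)/(121 + R))
a(95, 3*7 + 2) + 17022 = 2*(-12756 + (3*7 + 2) - 106*95)/(121 + 95) + 17022 = 2*(-12756 + (21 + 2) - 10070)/216 + 17022 = 2*(1/216)*(-12756 + 23 - 10070) + 17022 = 2*(1/216)*(-22803) + 17022 = -7601/36 + 17022 = 605191/36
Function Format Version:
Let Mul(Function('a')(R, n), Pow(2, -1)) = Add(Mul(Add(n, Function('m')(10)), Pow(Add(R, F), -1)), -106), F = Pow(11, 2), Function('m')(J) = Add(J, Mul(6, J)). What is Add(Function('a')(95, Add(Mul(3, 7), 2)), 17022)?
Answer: Rational(605191, 36) ≈ 16811.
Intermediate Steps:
Function('m')(J) = Mul(7, J)
F = 121
Function('a')(R, n) = Add(-212, Mul(2, Pow(Add(121, R), -1), Add(70, n))) (Function('a')(R, n) = Mul(2, Add(Mul(Add(n, Mul(7, 10)), Pow(Add(R, 121), -1)), -106)) = Mul(2, Add(Mul(Add(n, 70), Pow(Add(121, R), -1)), -106)) = Mul(2, Add(Mul(Add(70, n), Pow(Add(121, R), -1)), -106)) = Mul(2, Add(Mul(Pow(Add(121, R), -1), Add(70, n)), -106)) = Mul(2, Add(-106, Mul(Pow(Add(121, R), -1), Add(70, n)))) = Add(-212, Mul(2, Pow(Add(121, R), -1), Add(70, n))))
Add(Function('a')(95, Add(Mul(3, 7), 2)), 17022) = Add(Mul(2, Pow(Add(121, 95), -1), Add(-12756, Add(Mul(3, 7), 2), Mul(-106, 95))), 17022) = Add(Mul(2, Pow(216, -1), Add(-12756, Add(21, 2), -10070)), 17022) = Add(Mul(2, Rational(1, 216), Add(-12756, 23, -10070)), 17022) = Add(Mul(2, Rational(1, 216), -22803), 17022) = Add(Rational(-7601, 36), 17022) = Rational(605191, 36)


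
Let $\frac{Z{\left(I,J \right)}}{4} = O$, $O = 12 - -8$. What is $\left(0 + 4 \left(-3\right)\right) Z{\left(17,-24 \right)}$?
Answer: $-960$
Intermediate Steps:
$O = 20$ ($O = 12 + 8 = 20$)
$Z{\left(I,J \right)} = 80$ ($Z{\left(I,J \right)} = 4 \cdot 20 = 80$)
$\left(0 + 4 \left(-3\right)\right) Z{\left(17,-24 \right)} = \left(0 + 4 \left(-3\right)\right) 80 = \left(0 - 12\right) 80 = \left(-12\right) 80 = -960$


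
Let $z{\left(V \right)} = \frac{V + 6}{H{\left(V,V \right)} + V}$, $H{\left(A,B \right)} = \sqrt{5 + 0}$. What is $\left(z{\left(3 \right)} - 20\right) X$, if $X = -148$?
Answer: $1961 + 333 \sqrt{5} \approx 2705.6$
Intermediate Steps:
$H{\left(A,B \right)} = \sqrt{5}$
$z{\left(V \right)} = \frac{6 + V}{V + \sqrt{5}}$ ($z{\left(V \right)} = \frac{V + 6}{\sqrt{5} + V} = \frac{6 + V}{V + \sqrt{5}}$)
$\left(z{\left(3 \right)} - 20\right) X = \left(\frac{6 + 3}{3 + \sqrt{5}} - 20\right) \left(-148\right) = \left(\frac{1}{3 + \sqrt{5}} \cdot 9 - 20\right) \left(-148\right) = \left(\frac{9}{3 + \sqrt{5}} - 20\right) \left(-148\right) = \left(-20 + \frac{9}{3 + \sqrt{5}}\right) \left(-148\right) = 2960 - \frac{1332}{3 + \sqrt{5}}$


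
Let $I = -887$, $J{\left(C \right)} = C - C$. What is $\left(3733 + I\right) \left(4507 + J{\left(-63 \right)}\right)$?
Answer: $12826922$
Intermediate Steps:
$J{\left(C \right)} = 0$
$\left(3733 + I\right) \left(4507 + J{\left(-63 \right)}\right) = \left(3733 - 887\right) \left(4507 + 0\right) = 2846 \cdot 4507 = 12826922$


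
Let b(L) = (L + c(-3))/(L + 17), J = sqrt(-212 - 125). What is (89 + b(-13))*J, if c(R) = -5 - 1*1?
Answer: 337*I*sqrt(337)/4 ≈ 1546.6*I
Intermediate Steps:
c(R) = -6 (c(R) = -5 - 1 = -6)
J = I*sqrt(337) (J = sqrt(-337) = I*sqrt(337) ≈ 18.358*I)
b(L) = (-6 + L)/(17 + L) (b(L) = (L - 6)/(L + 17) = (-6 + L)/(17 + L))
(89 + b(-13))*J = (89 + (-6 - 13)/(17 - 13))*(I*sqrt(337)) = (89 - 19/4)*(I*sqrt(337)) = 337*(I*sqrt(337))/4 = 337*I*sqrt(337)/4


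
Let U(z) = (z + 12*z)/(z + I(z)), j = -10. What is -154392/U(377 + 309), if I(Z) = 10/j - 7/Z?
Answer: -370149306/31213 ≈ -11859.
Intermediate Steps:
I(Z) = -1 - 7/Z (I(Z) = 10/(-10) - 7/Z = 10*(-1/10) - 7/Z = -1 - 7/Z)
U(z) = 13*z/(z + (-7 - z)/z) (U(z) = (z + 12*z)/(z + (-7 - z)/z) = (13*z)/(z + (-7 - z)/z) = 13*z/(z + (-7 - z)/z))
-154392/U(377 + 309) = -154392*(-7 + (377 + 309)**2 - (377 + 309))/(13*(377 + 309)**2) = -154392/(13*686**2/(-7 + 686**2 - 1*686)) = -154392/(13*470596/(-7 + 470596 - 686)) = -154392/(13*470596/469903) = -154392/(13*470596*(1/469903)) = -154392/873964/67129 = -154392*67129/873964 = -370149306/31213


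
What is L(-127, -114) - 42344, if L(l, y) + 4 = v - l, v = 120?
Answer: -42101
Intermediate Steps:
L(l, y) = 116 - l (L(l, y) = -4 + (120 - l) = 116 - l)
L(-127, -114) - 42344 = (116 - 1*(-127)) - 42344 = (116 + 127) - 42344 = 243 - 42344 = -42101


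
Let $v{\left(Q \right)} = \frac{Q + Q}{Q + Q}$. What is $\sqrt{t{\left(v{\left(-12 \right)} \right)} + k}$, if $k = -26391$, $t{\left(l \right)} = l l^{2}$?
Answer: $i \sqrt{26390} \approx 162.45 i$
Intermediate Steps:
$v{\left(Q \right)} = 1$ ($v{\left(Q \right)} = \frac{2 Q}{2 Q} = 2 Q \frac{1}{2 Q} = 1$)
$t{\left(l \right)} = l^{3}$
$\sqrt{t{\left(v{\left(-12 \right)} \right)} + k} = \sqrt{1^{3} - 26391} = \sqrt{1 - 26391} = \sqrt{-26390} = i \sqrt{26390}$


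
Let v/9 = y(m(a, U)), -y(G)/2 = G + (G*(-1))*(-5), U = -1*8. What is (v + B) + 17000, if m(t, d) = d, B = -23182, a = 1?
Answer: -5318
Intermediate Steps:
U = -8
y(G) = -12*G (y(G) = -2*(G + (G*(-1))*(-5)) = -2*(G - G*(-5)) = -2*(G + 5*G) = -12*G)
v = 864 (v = 9*(-12*(-8)) = 9*96 = 864)
(v + B) + 17000 = (864 - 23182) + 17000 = -22318 + 17000 = -5318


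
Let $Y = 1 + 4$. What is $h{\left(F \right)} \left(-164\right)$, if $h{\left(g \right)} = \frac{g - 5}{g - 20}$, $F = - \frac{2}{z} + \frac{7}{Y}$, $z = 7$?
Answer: $- \frac{22304}{661} \approx -33.743$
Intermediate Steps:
$Y = 5$
$F = \frac{39}{35}$ ($F = - \frac{2}{7} + \frac{7}{5} = \frac{39}{35} \approx 1.1143$)
$h{\left(g \right)} = \frac{-5 + g}{-20 + g}$
$h{\left(F \right)} \left(-164\right) = \frac{-5 + \frac{39}{35}}{-20 + \frac{39}{35}} \left(-164\right) = \frac{1}{- \frac{661}{35}} \left(- \frac{136}{35}\right) \left(-164\right) = \left(- \frac{35}{661}\right) \left(- \frac{136}{35}\right) \left(-164\right) = \frac{136}{661} \left(-164\right) = - \frac{22304}{661}$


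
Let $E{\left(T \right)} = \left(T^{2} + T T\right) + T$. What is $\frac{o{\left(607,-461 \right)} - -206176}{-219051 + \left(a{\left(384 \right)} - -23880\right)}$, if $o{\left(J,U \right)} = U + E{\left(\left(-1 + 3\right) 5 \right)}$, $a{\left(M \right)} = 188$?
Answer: $- \frac{205925}{194983} \approx -1.0561$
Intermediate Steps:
$E{\left(T \right)} = T + 2 T^{2}$ ($E{\left(T \right)} = \left(T^{2} + T^{2}\right) + T = 2 T^{2} + T = T + 2 T^{2}$)
$o{\left(J,U \right)} = 210 + U$ ($o{\left(J,U \right)} = U + \left(-1 + 3\right) 5 \left(1 + 2 \left(-1 + 3\right) 5\right) = U + 2 \cdot 5 \left(1 + 2 \cdot 2 \cdot 5\right) = U + 10 \left(1 + 2 \cdot 10\right) = U + 10 \left(1 + 20\right) = U + 10 \cdot 21 = U + 210 = 210 + U$)
$\frac{o{\left(607,-461 \right)} - -206176}{-219051 + \left(a{\left(384 \right)} - -23880\right)} = \frac{\left(210 - 461\right) - -206176}{-219051 + \left(188 - -23880\right)} = \frac{-251 + 206176}{-219051 + \left(188 + 23880\right)} = \frac{205925}{-219051 + 24068} = \frac{205925}{-194983} = 205925 \left(- \frac{1}{194983}\right) = - \frac{205925}{194983}$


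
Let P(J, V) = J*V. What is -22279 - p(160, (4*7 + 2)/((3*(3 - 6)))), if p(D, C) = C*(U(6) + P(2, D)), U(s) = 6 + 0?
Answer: -63577/3 ≈ -21192.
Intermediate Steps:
U(s) = 6
p(D, C) = C*(6 + 2*D)
-22279 - p(160, (4*7 + 2)/((3*(3 - 6)))) = -22279 - 2*(4*7 + 2)/((3*(3 - 6)))*(3 + 160) = -22279 - 2*(28 + 2)/((3*(-3)))*163 = -22279 - 2*30/(-9)*163 = -22279 - 2*30*(-1/9)*163 = -22279 - 2*(-10)*163/3 = -22279 - 1*(-3260/3) = -22279 + 3260/3 = -63577/3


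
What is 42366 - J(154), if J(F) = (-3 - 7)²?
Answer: 42266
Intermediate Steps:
J(F) = 100 (J(F) = (-10)² = 100)
42366 - J(154) = 42366 - 1*100 = 42366 - 100 = 42266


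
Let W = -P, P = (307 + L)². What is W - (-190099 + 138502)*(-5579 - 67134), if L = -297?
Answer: -3751772761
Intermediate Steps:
P = 100 (P = (307 - 297)² = 10² = 100)
W = -100 (W = -1*100 = -100)
W - (-190099 + 138502)*(-5579 - 67134) = -100 - (-190099 + 138502)*(-5579 - 67134) = -100 - (-51597)*(-72713) = -100 - 1*3751772661 = -100 - 3751772661 = -3751772761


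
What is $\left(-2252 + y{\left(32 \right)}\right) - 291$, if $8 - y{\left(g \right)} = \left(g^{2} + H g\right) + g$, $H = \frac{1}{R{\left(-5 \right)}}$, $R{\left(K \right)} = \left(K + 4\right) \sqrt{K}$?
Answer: $-3591 - \frac{32 i \sqrt{5}}{5} \approx -3591.0 - 14.311 i$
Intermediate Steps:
$R{\left(K \right)} = \sqrt{K} \left(4 + K\right)$ ($R{\left(K \right)} = \left(4 + K\right) \sqrt{K} = \sqrt{K} \left(4 + K\right)$)
$H = \frac{i \sqrt{5}}{5}$ ($H = \frac{1}{\sqrt{-5} \left(4 - 5\right)} = \frac{1}{i \sqrt{5} \left(-1\right)} = \frac{1}{\left(-1\right) i \sqrt{5}} = \frac{i \sqrt{5}}{5} \approx 0.44721 i$)
$y{\left(g \right)} = 8 - g - g^{2} - \frac{i g \sqrt{5}}{5}$ ($y{\left(g \right)} = 8 - \left(\left(g^{2} + \frac{i \sqrt{5}}{5} g\right) + g\right) = 8 - \left(\left(g^{2} + \frac{i g \sqrt{5}}{5}\right) + g\right) = 8 - \left(g + g^{2} + \frac{i g \sqrt{5}}{5}\right) = 8 - g - g^{2} - \frac{i g \sqrt{5}}{5}$)
$\left(-2252 + y{\left(32 \right)}\right) - 291 = \left(-2252 - \left(1048 + \frac{1}{5} i 32 \sqrt{5}\right)\right) - 291 = \left(-2252 - \left(1048 + \frac{32 i \sqrt{5}}{5}\right)\right) - 291 = \left(-3300 - \frac{32 i \sqrt{5}}{5}\right) - 291 = -3591 - \frac{32 i \sqrt{5}}{5}$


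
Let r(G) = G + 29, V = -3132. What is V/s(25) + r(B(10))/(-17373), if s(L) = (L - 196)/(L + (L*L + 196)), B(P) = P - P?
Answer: 5114749633/330087 ≈ 15495.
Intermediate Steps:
B(P) = 0
s(L) = (-196 + L)/(196 + L + L²) (s(L) = (-196 + L)/(L + (L² + 196)) = (-196 + L)/(L + (196 + L²)) = (-196 + L)/(196 + L + L²))
r(G) = 29 + G
V/s(25) + r(B(10))/(-17373) = -3132*(196 + 25 + 25²)/(-196 + 25) + (29 + 0)/(-17373) = -3132/(-171/(196 + 25 + 625)) + 29*(-1/17373) = -3132/(-171/846) - 29/17373 = -3132/((1/846)*(-171)) - 29/17373 = -3132/(-19/94) - 29/17373 = -3132*(-94/19) - 29/17373 = 294408/19 - 29/17373 = 5114749633/330087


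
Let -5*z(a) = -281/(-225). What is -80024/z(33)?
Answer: 90027000/281 ≈ 3.2038e+5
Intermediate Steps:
z(a) = -281/1125 (z(a) = -(-281)/(5*(-225)) = -(-281)*(-1)/(5*225) = -1/5*281/225 = -281/1125)
-80024/z(33) = -80024/(-281/1125) = -80024*(-1125/281) = 90027000/281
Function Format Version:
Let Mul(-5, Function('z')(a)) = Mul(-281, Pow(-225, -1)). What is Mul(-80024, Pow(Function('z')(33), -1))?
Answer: Rational(90027000, 281) ≈ 3.2038e+5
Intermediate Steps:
Function('z')(a) = Rational(-281, 1125) (Function('z')(a) = Mul(Rational(-1, 5), Mul(-281, Pow(-225, -1))) = Mul(Rational(-1, 5), Mul(-281, Rational(-1, 225))) = Mul(Rational(-1, 5), Rational(281, 225)) = Rational(-281, 1125))
Mul(-80024, Pow(Function('z')(33), -1)) = Mul(-80024, Pow(Rational(-281, 1125), -1)) = Mul(-80024, Rational(-1125, 281)) = Rational(90027000, 281)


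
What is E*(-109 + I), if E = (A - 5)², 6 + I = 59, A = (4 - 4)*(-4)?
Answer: -1400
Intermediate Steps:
A = 0 (A = 0*(-4) = 0)
I = 53 (I = -6 + 59 = 53)
E = 25 (E = (0 - 5)² = (-5)² = 25)
E*(-109 + I) = 25*(-109 + 53) = 25*(-56) = -1400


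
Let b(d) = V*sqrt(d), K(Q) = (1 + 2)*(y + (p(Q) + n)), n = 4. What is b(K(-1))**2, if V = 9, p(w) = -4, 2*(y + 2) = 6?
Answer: 243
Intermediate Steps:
y = 1 (y = -2 + (1/2)*6 = -2 + 3 = 1)
K(Q) = 3 (K(Q) = (1 + 2)*(1 + (-4 + 4)) = 3*(1 + 0) = 3*1 = 3)
b(d) = 9*sqrt(d)
b(K(-1))**2 = (9*sqrt(3))**2 = 243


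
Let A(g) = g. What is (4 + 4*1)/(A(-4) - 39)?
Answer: -8/43 ≈ -0.18605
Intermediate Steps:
(4 + 4*1)/(A(-4) - 39) = (4 + 4*1)/(-4 - 39) = (4 + 4)/(-43) = -1/43*8 = -8/43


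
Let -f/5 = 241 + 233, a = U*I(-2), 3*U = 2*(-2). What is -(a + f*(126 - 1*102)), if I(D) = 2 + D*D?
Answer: 56888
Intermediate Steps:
I(D) = 2 + D²
U = -4/3 (U = (2*(-2))/3 = (⅓)*(-4) = -4/3 ≈ -1.3333)
a = -8 (a = -4*(2 + (-2)²)/3 = -4*(2 + 4)/3 = -4/3*6 = -8)
f = -2370 (f = -5*(241 + 233) = -5*474 = -2370)
-(a + f*(126 - 1*102)) = -(-8 - 2370*(126 - 1*102)) = -(-8 - 2370*(126 - 102)) = -(-8 - 2370*24) = -(-8 - 56880) = -1*(-56888) = 56888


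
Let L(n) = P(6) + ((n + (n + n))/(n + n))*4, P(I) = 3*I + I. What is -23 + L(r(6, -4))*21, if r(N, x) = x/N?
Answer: 607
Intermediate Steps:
P(I) = 4*I
L(n) = 30 (L(n) = 4*6 + ((n + (n + n))/(n + n))*4 = 24 + ((n + 2*n)/((2*n)))*4 = 24 + ((3*n)*(1/(2*n)))*4 = 24 + (3/2)*4 = 24 + 6 = 30)
-23 + L(r(6, -4))*21 = -23 + 30*21 = -23 + 630 = 607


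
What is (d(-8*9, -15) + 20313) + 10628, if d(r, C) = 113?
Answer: 31054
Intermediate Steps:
(d(-8*9, -15) + 20313) + 10628 = (113 + 20313) + 10628 = 20426 + 10628 = 31054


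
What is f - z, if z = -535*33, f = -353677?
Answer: -336022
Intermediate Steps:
z = -17655
f - z = -353677 - 1*(-17655) = -353677 + 17655 = -336022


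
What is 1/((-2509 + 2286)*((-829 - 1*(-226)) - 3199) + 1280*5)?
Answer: 1/854246 ≈ 1.1706e-6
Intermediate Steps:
1/((-2509 + 2286)*((-829 - 1*(-226)) - 3199) + 1280*5) = 1/(-223*((-829 + 226) - 3199) + 6400) = 1/(-223*(-603 - 3199) + 6400) = 1/(-223*(-3802) + 6400) = 1/(847846 + 6400) = 1/854246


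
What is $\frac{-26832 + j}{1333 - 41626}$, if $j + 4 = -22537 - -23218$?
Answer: $\frac{26155}{40293} \approx 0.64912$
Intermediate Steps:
$j = 677$ ($j = -4 - -681 = -4 + \left(-22537 + 23218\right) = -4 + 681 = 677$)
$\frac{-26832 + j}{1333 - 41626} = \frac{-26832 + 677}{1333 - 41626} = - \frac{26155}{-40293} = \left(-26155\right) \left(- \frac{1}{40293}\right) = \frac{26155}{40293}$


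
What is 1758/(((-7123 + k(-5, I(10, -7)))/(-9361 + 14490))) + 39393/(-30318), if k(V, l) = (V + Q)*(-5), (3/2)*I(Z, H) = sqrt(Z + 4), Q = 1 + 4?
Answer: -91217131005/71985038 ≈ -1267.2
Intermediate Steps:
Q = 5
I(Z, H) = 2*sqrt(4 + Z)/3 (I(Z, H) = 2*sqrt(Z + 4)/3 = 2*sqrt(4 + Z)/3)
k(V, l) = -25 - 5*V (k(V, l) = (V + 5)*(-5) = (5 + V)*(-5) = -25 - 5*V)
1758/(((-7123 + k(-5, I(10, -7)))/(-9361 + 14490))) + 39393/(-30318) = 1758/(((-7123 + (-25 - 5*(-5)))/(-9361 + 14490))) + 39393/(-30318) = 1758/(((-7123 + (-25 + 25))/5129)) + 39393*(-1/30318) = 1758/(((-7123 + 0)*(1/5129))) - 13131/10106 = 1758/((-7123*1/5129)) - 13131/10106 = 1758/(-7123/5129) - 13131/10106 = 1758*(-5129/7123) - 13131/10106 = -9016782/7123 - 13131/10106 = -91217131005/71985038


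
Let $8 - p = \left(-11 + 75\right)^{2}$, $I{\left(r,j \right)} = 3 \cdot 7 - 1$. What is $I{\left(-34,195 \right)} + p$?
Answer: $-4068$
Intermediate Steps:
$I{\left(r,j \right)} = 20$ ($I{\left(r,j \right)} = 21 - 1 = 20$)
$p = -4088$ ($p = 8 - \left(-11 + 75\right)^{2} = 8 - 64^{2} = 8 - 4096 = -4088$)
$I{\left(-34,195 \right)} + p = 20 - 4088 = -4068$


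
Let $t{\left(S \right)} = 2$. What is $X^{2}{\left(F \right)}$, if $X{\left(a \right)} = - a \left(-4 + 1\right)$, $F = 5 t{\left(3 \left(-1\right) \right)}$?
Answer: $900$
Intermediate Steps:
$F = 10$ ($F = 5 \cdot 2 = 10$)
$X{\left(a \right)} = 3 a$ ($X{\left(a \right)} = - a \left(-3\right) = - \left(-3\right) a = 3 a$)
$X^{2}{\left(F \right)} = \left(3 \cdot 10\right)^{2} = 30^{2} = 900$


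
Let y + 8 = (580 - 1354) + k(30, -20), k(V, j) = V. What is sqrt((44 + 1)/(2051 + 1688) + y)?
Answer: I*sqrt(10512882737)/3739 ≈ 27.422*I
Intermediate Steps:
y = -752 (y = -8 + ((580 - 1354) + 30) = -8 + (-774 + 30) = -8 - 744 = -752)
sqrt((44 + 1)/(2051 + 1688) + y) = sqrt((44 + 1)/(2051 + 1688) - 752) = sqrt(45/3739 - 752) = sqrt(-2811683/3739) = I*sqrt(10512882737)/3739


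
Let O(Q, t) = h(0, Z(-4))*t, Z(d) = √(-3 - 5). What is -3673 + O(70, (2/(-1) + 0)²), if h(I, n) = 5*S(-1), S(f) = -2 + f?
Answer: -3733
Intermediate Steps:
Z(d) = 2*I*√2 (Z(d) = √(-8) = 2*I*√2)
h(I, n) = -15 (h(I, n) = 5*(-2 - 1) = 5*(-3) = -15)
O(Q, t) = -15*t
-3673 + O(70, (2/(-1) + 0)²) = -3673 - 15*(2/(-1) + 0)² = -3673 - 15*(2*(-1) + 0)² = -3673 - 15*(-2 + 0)² = -3673 - 15*(-2)² = -3673 - 15*4 = -3673 - 60 = -3733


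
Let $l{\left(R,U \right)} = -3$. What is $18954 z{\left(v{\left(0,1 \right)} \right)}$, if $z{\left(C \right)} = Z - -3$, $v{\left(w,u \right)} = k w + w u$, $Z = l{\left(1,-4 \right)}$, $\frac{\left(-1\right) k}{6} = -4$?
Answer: $0$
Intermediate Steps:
$k = 24$ ($k = \left(-6\right) \left(-4\right) = 24$)
$Z = -3$
$v{\left(w,u \right)} = 24 w + u w$ ($v{\left(w,u \right)} = 24 w + w u = 24 w + u w$)
$z{\left(C \right)} = 0$ ($z{\left(C \right)} = -3 - -3 = -3 + 3 = 0$)
$18954 z{\left(v{\left(0,1 \right)} \right)} = 18954 \cdot 0 = 0$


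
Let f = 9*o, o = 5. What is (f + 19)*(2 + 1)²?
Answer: 576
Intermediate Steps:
f = 45 (f = 9*5 = 45)
(f + 19)*(2 + 1)² = (45 + 19)*(2 + 1)² = 64*3² = 64*9 = 576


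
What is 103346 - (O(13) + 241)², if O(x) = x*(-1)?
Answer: 51362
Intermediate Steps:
O(x) = -x
103346 - (O(13) + 241)² = 103346 - (-1*13 + 241)² = 103346 - (-13 + 241)² = 103346 - 1*228² = 103346 - 1*51984 = 103346 - 51984 = 51362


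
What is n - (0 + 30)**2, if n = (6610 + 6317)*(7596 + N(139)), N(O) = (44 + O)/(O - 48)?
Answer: 8937891513/91 ≈ 9.8219e+7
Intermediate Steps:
N(O) = (44 + O)/(-48 + O)
n = 8937973413/91 (n = (6610 + 6317)*(7596 + (44 + 139)/(-48 + 139)) = 12927*(7596 + 183/91) = 12927*(691419/91) = 8937973413/91 ≈ 9.8220e+7)
n - (0 + 30)**2 = 8937973413/91 - (0 + 30)**2 = 8937973413/91 - 1*30**2 = 8937973413/91 - 1*900 = 8937973413/91 - 900 = 8937891513/91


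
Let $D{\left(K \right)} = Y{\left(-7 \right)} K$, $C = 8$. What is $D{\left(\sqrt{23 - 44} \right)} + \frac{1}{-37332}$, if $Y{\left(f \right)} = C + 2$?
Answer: $- \frac{1}{37332} + 10 i \sqrt{21} \approx -2.6787 \cdot 10^{-5} + 45.826 i$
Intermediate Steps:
$Y{\left(f \right)} = 10$ ($Y{\left(f \right)} = 8 + 2 = 10$)
$D{\left(K \right)} = 10 K$
$D{\left(\sqrt{23 - 44} \right)} + \frac{1}{-37332} = 10 \sqrt{23 - 44} + \frac{1}{-37332} = 10 \sqrt{-21} - \frac{1}{37332} = 10 i \sqrt{21} - \frac{1}{37332} = - \frac{1}{37332} + 10 i \sqrt{21}$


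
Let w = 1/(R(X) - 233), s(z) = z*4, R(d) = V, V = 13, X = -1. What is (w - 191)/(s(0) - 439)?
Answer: 42021/96580 ≈ 0.43509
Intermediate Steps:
R(d) = 13
s(z) = 4*z
w = -1/220 (w = 1/(13 - 233) = 1/(-220) = -1/220 ≈ -0.0045455)
(w - 191)/(s(0) - 439) = (-1/220 - 191)/(4*0 - 439) = -42021/(220*(0 - 439)) = -42021/220/(-439) = -42021/220*(-1/439) = 42021/96580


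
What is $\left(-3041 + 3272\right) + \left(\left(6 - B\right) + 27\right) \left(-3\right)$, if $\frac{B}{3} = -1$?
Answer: $123$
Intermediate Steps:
$B = -3$ ($B = 3 \left(-1\right) = -3$)
$\left(-3041 + 3272\right) + \left(\left(6 - B\right) + 27\right) \left(-3\right) = \left(-3041 + 3272\right) + \left(\left(6 - -3\right) + 27\right) \left(-3\right) = 231 + \left(\left(6 + 3\right) + 27\right) \left(-3\right) = 231 + \left(9 + 27\right) \left(-3\right) = 231 + 36 \left(-3\right) = 231 - 108 = 123$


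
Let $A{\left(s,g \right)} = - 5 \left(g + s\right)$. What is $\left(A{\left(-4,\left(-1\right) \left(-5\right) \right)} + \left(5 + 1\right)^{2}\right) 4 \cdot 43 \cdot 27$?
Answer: $143964$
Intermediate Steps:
$A{\left(s,g \right)} = - 5 g - 5 s$
$\left(A{\left(-4,\left(-1\right) \left(-5\right) \right)} + \left(5 + 1\right)^{2}\right) 4 \cdot 43 \cdot 27 = \left(\left(- 5 \left(\left(-1\right) \left(-5\right)\right) - -20\right) + \left(5 + 1\right)^{2}\right) 4 \cdot 43 \cdot 27 = \left(\left(\left(-5\right) 5 + 20\right) + 6^{2}\right) 4 \cdot 43 \cdot 27 = \left(\left(-25 + 20\right) + 36\right) 4 \cdot 43 \cdot 27 = \left(-5 + 36\right) 4 \cdot 43 \cdot 27 = 31 \cdot 4 \cdot 43 \cdot 27 = 124 \cdot 43 \cdot 27 = 5332 \cdot 27 = 143964$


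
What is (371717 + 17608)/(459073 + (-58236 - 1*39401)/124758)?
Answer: 48571408350/57272931697 ≈ 0.84807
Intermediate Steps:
(371717 + 17608)/(459073 + (-58236 - 1*39401)/124758) = 389325/(459073 + (-58236 - 39401)*(1/124758)) = 389325/(459073 - 97637*1/124758) = 389325/(459073 - 97637/124758) = 389325/(57272931697/124758) = 389325*(124758/57272931697) = 48571408350/57272931697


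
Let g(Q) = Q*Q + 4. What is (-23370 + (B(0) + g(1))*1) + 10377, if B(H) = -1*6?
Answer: -12994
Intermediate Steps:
B(H) = -6
g(Q) = 4 + Q**2 (g(Q) = Q**2 + 4 = 4 + Q**2)
(-23370 + (B(0) + g(1))*1) + 10377 = (-23370 + (-6 + (4 + 1**2))*1) + 10377 = (-23370 + (-6 + (4 + 1))*1) + 10377 = (-23370 + (-6 + 5)*1) + 10377 = (-23370 - 1*1) + 10377 = (-23370 - 1) + 10377 = -23371 + 10377 = -12994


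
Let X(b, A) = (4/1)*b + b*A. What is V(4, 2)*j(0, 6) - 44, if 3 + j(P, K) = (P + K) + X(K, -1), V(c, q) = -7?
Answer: -191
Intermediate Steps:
X(b, A) = 4*b + A*b (X(b, A) = (4*1)*b + A*b = 4*b + A*b)
j(P, K) = -3 + P + 4*K (j(P, K) = -3 + ((P + K) + K*(4 - 1)) = -3 + ((K + P) + K*3) = -3 + ((K + P) + 3*K) = -3 + (P + 4*K) = -3 + P + 4*K)
V(4, 2)*j(0, 6) - 44 = -7*(-3 + 0 + 4*6) - 44 = -7*(-3 + 0 + 24) - 44 = -7*21 - 44 = -147 - 44 = -191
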